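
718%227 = 37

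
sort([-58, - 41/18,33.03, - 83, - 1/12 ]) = [ - 83, - 58, - 41/18, - 1/12,33.03] 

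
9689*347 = 3362083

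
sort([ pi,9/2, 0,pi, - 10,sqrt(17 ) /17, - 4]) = [-10, - 4,0,sqrt( 17)/17 , pi,pi, 9/2 ]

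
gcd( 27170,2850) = 190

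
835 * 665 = 555275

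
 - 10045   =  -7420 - 2625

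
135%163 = 135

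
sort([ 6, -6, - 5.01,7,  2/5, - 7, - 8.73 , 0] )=[- 8.73, - 7 ,-6,-5.01,0,2/5, 6,7]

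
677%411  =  266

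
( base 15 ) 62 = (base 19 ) 4G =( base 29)35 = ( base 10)92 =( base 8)134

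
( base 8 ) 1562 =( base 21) 200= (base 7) 2400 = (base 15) 3dc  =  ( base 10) 882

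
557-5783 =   -  5226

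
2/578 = 1/289 = 0.00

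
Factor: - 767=-13^1*59^1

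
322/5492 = 161/2746 = 0.06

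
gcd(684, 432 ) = 36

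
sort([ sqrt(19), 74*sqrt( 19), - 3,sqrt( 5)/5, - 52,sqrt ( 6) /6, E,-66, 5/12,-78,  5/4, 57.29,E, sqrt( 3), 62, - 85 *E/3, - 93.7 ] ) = [- 93.7,  -  78, - 85 * E/3, - 66, - 52,  -  3 , sqrt( 6)/6 , 5/12 , sqrt(5)/5, 5/4, sqrt( 3),  E, E, sqrt(19), 57.29, 62,74 * sqrt( 19)]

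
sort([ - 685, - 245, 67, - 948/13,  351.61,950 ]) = [ - 685, - 245,-948/13 , 67, 351.61,950]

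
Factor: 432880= 2^4 * 5^1*7^1 * 773^1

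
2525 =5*505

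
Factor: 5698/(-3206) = -11^1 * 37^1 *229^( - 1) = - 407/229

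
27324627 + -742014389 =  - 714689762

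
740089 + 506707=1246796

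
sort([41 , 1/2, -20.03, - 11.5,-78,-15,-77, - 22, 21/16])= [-78, - 77, -22,-20.03, - 15, -11.5,  1/2 , 21/16, 41 ] 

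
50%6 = 2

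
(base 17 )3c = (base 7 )120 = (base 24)2F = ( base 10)63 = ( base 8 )77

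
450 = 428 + 22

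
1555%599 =357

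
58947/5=58947/5 = 11789.40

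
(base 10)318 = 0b100111110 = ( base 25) CI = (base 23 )DJ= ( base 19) ge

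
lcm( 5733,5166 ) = 470106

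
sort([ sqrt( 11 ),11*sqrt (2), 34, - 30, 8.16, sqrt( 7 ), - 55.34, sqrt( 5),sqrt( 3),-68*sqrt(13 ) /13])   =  [- 55.34, - 30,-68 *sqrt( 13 ) /13, sqrt( 3 ),sqrt( 5),  sqrt( 7),sqrt( 11), 8.16, 11*sqrt( 2 ), 34] 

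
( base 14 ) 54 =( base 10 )74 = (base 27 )2k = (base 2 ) 1001010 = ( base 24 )32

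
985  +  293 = 1278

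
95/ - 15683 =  - 1 + 15588/15683 = -  0.01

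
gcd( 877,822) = 1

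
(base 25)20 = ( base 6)122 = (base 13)3b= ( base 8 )62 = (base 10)50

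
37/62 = 37/62 = 0.60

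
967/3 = 322  +  1/3 = 322.33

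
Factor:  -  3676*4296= - 15792096 = -2^5*3^1*179^1*919^1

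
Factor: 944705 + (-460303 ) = 2^1*242201^1 = 484402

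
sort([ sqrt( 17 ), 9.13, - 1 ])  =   [- 1, sqrt(17), 9.13 ] 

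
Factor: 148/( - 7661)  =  - 2^2*37^1*47^( - 1 ) * 163^(  -  1)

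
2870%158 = 26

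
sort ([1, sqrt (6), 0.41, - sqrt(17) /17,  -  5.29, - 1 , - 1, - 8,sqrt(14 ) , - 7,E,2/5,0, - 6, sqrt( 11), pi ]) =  [-8, - 7, - 6, - 5.29,-1 , - 1,-sqrt (17 ) /17,0, 2/5, 0.41 , 1,sqrt(6) , E,pi, sqrt(11), sqrt( 14) ]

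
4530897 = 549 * 8253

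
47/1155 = 47/1155=   0.04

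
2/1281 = 2/1281 = 0.00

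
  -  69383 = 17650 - 87033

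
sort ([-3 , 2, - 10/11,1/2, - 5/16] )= [-3, - 10/11,  -  5/16, 1/2,2 ]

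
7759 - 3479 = 4280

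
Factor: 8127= 3^3*7^1*43^1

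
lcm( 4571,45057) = 315399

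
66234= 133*498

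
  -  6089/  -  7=6089/7 = 869.86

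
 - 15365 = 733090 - 748455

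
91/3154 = 91/3154=   0.03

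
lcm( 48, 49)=2352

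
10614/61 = 174 = 174.00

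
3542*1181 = 4183102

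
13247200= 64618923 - 51371723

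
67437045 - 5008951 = 62428094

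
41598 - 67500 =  - 25902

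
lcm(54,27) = 54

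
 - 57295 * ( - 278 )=15928010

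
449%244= 205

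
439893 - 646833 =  - 206940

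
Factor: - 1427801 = -311^1*4591^1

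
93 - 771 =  - 678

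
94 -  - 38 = 132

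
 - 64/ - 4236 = 16/1059 = 0.02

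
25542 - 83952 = - 58410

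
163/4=40 + 3/4=40.75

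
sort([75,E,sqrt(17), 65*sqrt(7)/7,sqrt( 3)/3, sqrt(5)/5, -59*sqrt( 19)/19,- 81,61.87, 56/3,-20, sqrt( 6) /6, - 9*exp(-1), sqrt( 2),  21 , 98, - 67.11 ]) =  [-81,  -  67.11,- 20, -59*sqrt( 19) /19, - 9 *exp( - 1), sqrt (6)/6, sqrt( 5) /5, sqrt( 3)/3, sqrt( 2), E,  sqrt (17 ), 56/3, 21 , 65*sqrt( 7)/7,61.87, 75, 98 ]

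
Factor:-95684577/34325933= - 3^1*23^1*47^(  -  1)*730339^( - 1 ) *1386733^1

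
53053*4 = 212212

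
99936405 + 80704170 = 180640575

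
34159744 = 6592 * 5182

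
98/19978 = 7/1427 = 0.00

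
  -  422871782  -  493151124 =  - 916022906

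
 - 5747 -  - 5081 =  - 666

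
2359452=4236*557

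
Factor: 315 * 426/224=2^( - 4)*3^3*5^1*71^1  =  9585/16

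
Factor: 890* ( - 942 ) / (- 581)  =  838380/581 = 2^2*3^1*5^1 *7^ ( - 1)*83^(- 1)*89^1*157^1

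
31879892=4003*7964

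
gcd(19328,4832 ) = 4832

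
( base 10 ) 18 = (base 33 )i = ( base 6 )30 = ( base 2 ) 10010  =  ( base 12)16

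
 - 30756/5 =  - 30756/5 = - 6151.20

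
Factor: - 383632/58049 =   -  2^4*23977^1*58049^( - 1) 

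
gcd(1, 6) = 1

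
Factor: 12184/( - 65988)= - 3046/16497 = - 2^1*3^( - 3)*13^( - 1)*47^( - 1)* 1523^1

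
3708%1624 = 460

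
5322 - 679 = 4643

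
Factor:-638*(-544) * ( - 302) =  - 2^7*11^1*17^1*29^1*151^1 = -104815744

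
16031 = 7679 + 8352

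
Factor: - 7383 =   -  3^1 * 23^1*107^1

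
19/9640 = 19/9640 = 0.00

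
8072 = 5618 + 2454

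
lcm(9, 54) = 54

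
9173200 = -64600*(-142 ) 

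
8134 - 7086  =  1048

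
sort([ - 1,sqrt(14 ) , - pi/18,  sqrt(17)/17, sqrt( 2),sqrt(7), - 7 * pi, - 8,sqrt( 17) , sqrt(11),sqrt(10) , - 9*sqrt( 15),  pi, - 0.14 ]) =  [ - 9*  sqrt( 15) , - 7*pi, - 8, - 1, - pi/18 ,  -  0.14,sqrt ( 17 ) /17, sqrt (2),sqrt(7 ),pi , sqrt(10) , sqrt (11), sqrt(14), sqrt(17 )]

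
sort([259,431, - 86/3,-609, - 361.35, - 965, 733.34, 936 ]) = [ - 965,-609, - 361.35,  -  86/3,259,431,733.34,936 ]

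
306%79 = 69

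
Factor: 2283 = 3^1 * 761^1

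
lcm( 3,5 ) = 15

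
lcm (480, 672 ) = 3360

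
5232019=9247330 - 4015311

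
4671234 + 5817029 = 10488263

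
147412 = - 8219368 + 8366780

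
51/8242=51/8242=0.01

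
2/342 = 1/171 = 0.01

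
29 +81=110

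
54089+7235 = 61324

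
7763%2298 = 869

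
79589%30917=17755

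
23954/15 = 1596 + 14/15 = 1596.93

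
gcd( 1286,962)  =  2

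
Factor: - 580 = -2^2*5^1 * 29^1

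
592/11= 53 + 9/11 = 53.82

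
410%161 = 88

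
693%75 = 18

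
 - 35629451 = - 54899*649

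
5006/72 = 69 +19/36=69.53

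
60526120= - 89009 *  (-680 )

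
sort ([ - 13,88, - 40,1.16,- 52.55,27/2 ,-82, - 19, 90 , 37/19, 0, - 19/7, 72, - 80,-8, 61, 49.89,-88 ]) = [  -  88, - 82, - 80, - 52.55, - 40,  -  19,-13,  -  8,-19/7, 0, 1.16, 37/19 , 27/2, 49.89, 61,72,88,90 ] 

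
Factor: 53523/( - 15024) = - 57/16 = - 2^(-4) * 3^1*19^1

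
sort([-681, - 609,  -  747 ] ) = [ - 747,- 681,-609]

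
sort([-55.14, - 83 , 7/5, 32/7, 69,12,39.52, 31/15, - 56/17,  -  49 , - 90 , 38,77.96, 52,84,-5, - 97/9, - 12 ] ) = [  -  90,-83, - 55.14  , - 49 , - 12, - 97/9, - 5, - 56/17, 7/5  ,  31/15 , 32/7 , 12, 38 , 39.52 , 52,69 , 77.96,84 ] 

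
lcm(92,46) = 92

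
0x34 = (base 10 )52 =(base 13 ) 40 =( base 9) 57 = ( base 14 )3A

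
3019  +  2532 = 5551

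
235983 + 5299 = 241282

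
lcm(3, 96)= 96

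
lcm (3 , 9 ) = 9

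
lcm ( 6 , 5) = 30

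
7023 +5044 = 12067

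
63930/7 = 63930/7 = 9132.86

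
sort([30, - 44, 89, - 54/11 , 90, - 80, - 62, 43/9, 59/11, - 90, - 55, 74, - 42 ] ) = [ - 90, - 80, - 62,  -  55, - 44, -42, - 54/11,  43/9, 59/11, 30, 74,89, 90]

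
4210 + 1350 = 5560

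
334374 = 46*7269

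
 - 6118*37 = -226366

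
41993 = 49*857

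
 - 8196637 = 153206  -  8349843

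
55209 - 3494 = 51715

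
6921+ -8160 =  - 1239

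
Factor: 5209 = 5209^1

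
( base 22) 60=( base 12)B0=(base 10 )132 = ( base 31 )48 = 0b10000100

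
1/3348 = 1/3348  =  0.00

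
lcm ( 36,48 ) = 144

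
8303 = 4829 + 3474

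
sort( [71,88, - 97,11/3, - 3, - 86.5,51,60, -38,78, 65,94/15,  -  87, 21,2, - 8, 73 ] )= [-97,- 87, - 86.5, - 38, - 8,  -  3,2,11/3,  94/15,21,  51, 60, 65,  71,73, 78, 88 ] 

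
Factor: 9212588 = 2^2*7^2*11^1*4273^1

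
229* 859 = 196711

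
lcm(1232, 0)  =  0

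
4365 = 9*485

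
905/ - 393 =  -  905/393 =- 2.30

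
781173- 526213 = 254960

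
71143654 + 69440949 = 140584603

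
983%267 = 182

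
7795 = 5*1559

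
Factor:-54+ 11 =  -43 = - 43^1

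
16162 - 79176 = - 63014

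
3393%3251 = 142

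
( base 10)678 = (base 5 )10203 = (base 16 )2A6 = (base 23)16B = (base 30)mi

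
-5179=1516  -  6695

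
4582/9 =4582/9 = 509.11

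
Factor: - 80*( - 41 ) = 2^4*5^1 * 41^1 = 3280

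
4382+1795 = 6177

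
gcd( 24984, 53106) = 6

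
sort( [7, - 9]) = [ - 9,  7 ] 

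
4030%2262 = 1768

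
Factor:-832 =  - 2^6*13^1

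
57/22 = 57/22 = 2.59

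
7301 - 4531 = 2770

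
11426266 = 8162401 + 3263865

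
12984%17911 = 12984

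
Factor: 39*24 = 936= 2^3*3^2*13^1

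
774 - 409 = 365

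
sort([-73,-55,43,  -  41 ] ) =[ - 73, - 55, - 41,  43 ]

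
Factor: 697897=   697897^1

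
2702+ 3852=6554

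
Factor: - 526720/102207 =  - 2^7*3^( - 1 )*5^1 * 7^( - 1 )*31^( - 1)*157^(  -  1)*823^1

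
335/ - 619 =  - 335/619 = - 0.54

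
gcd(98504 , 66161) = 1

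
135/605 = 27/121=0.22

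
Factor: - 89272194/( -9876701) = 2^1 * 3^1*11^1* 37^1*139^1*263^1*9876701^( - 1)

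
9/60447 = 3/20149 = 0.00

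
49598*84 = 4166232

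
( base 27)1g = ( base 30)1d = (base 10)43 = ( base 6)111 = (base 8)53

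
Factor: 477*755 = 360135 = 3^2 * 5^1 * 53^1*151^1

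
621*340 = 211140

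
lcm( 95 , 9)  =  855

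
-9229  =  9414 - 18643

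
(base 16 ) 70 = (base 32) 3g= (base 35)37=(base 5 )422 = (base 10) 112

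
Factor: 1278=2^1*3^2*71^1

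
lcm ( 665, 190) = 1330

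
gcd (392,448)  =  56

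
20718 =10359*2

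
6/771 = 2/257 = 0.01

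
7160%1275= 785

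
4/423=4/423 = 0.01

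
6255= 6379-124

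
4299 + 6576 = 10875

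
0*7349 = 0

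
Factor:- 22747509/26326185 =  - 7582503/8775395 =-3^1*5^ (- 1)*59^1*719^( - 1 )*2441^( - 1) * 42839^1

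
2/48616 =1/24308 = 0.00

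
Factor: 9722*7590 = 2^2*3^1*  5^1*11^1*23^1 * 4861^1= 73789980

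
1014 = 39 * 26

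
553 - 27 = 526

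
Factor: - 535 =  - 5^1*107^1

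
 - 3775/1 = -3775  =  - 3775.00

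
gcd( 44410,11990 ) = 10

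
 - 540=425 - 965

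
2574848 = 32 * 80464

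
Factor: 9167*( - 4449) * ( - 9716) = 2^2*3^1 * 7^1*89^1*103^1*347^1*1483^1 = 396257178828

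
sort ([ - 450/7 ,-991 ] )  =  [  -  991 , - 450/7]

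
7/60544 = 7/60544 = 0.00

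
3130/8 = 1565/4 = 391.25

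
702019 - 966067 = - 264048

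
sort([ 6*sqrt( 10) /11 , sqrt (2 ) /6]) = [ sqrt(2)/6, 6*sqrt( 10) /11 ]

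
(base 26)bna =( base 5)224134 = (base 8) 17554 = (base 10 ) 8044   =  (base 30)8S4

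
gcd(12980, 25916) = 44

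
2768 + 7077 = 9845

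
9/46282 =9/46282 = 0.00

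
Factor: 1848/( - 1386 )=-2^2 * 3^ (-1)=-4/3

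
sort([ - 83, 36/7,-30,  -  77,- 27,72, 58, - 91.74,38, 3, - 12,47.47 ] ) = [-91.74, - 83, - 77,  -  30,-27, - 12,3,36/7,38,47.47,58, 72 ] 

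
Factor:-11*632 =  - 6952 = - 2^3*11^1*79^1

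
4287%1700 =887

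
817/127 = 6  +  55/127 = 6.43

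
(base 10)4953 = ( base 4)1031121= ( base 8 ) 11531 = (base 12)2A49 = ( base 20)c7d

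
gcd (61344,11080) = 8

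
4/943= 4/943 = 0.00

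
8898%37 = 18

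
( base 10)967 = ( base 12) 687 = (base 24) 1G7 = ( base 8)1707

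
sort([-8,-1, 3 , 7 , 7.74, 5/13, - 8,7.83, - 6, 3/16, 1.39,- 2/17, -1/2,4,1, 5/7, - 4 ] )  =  [  -  8, - 8, - 6, - 4 ,-1,-1/2,-2/17, 3/16, 5/13,5/7,1, 1.39,3 , 4,  7,7.74,7.83 ] 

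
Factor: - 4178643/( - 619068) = 1392881/206356 = 2^(- 2)*7^1*23^(- 1 )*193^1*1031^1*2243^( - 1)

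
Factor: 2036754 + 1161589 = 3198343 = 263^1*12161^1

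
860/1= 860 =860.00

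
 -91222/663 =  - 5366/39 = - 137.59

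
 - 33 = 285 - 318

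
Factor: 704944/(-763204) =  - 176236/190801= - 2^2*13^( - 2)*1129^( - 1)*44059^1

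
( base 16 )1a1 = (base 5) 3132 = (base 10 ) 417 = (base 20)10h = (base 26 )G1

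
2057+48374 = 50431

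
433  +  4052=4485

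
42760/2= 21380 = 21380.00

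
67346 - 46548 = 20798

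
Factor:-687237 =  - 3^1*277^1*827^1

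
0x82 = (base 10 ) 130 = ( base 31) 46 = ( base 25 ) 55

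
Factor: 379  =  379^1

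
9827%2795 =1442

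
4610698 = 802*5749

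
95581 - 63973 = 31608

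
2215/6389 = 2215/6389 =0.35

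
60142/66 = 30071/33 = 911.24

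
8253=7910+343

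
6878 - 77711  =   - 70833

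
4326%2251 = 2075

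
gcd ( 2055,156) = 3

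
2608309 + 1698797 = 4307106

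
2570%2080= 490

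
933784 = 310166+623618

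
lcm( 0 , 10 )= 0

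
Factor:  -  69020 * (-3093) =213478860 = 2^2*3^1*5^1*7^1 * 17^1 * 29^1*1031^1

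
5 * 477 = 2385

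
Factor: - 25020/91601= - 180/659= - 2^2*3^2 *5^1*659^( - 1)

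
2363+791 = 3154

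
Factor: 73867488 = 2^5*3^1 *769453^1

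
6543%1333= 1211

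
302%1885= 302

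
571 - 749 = - 178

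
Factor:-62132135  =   - 5^1*13^1*955879^1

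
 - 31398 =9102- 40500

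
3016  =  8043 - 5027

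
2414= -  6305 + 8719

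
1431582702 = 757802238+673780464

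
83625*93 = 7777125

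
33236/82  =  16618/41 = 405.32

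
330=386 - 56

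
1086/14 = 77 + 4/7 = 77.57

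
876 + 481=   1357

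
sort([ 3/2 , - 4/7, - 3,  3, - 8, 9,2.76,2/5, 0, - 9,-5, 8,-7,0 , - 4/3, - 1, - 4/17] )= [ - 9 , - 8, - 7,-5, - 3, - 4/3,  -  1, - 4/7,- 4/17,0, 0,  2/5, 3/2, 2.76,3, 8, 9 ]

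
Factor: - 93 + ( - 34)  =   - 127= - 127^1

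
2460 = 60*41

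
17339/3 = 5779+2/3 = 5779.67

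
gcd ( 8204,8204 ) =8204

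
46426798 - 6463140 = 39963658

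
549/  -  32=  - 18  +  27/32 = - 17.16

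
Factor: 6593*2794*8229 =151585108818 =2^1 * 3^1*11^1* 13^1 * 19^1*127^1*211^1*347^1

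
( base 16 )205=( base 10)517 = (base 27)j4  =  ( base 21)13D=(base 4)20011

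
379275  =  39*9725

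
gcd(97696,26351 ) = 1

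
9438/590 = 15 + 294/295 = 16.00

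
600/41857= 600/41857 =0.01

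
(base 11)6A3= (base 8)1507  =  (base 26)167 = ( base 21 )1ik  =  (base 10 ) 839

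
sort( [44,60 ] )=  [ 44 , 60 ] 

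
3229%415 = 324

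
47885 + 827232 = 875117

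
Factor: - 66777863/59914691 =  - 293^( - 1 ) * 8111^1*8233^1*204487^( - 1 ) 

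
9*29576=266184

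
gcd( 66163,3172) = 1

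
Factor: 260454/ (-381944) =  - 2^(-2)*3^1*83^1*523^1*47743^( - 1 ) = -130227/190972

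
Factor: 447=3^1 *149^1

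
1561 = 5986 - 4425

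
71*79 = 5609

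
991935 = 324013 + 667922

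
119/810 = 119/810 = 0.15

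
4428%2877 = 1551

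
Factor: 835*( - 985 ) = -5^2 * 167^1*197^1=- 822475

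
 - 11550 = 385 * (-30) 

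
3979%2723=1256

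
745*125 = 93125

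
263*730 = 191990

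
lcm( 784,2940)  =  11760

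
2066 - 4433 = - 2367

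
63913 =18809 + 45104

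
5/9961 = 5/9961 = 0.00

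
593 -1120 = -527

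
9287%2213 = 435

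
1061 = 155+906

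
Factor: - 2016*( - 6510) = 13124160 = 2^6 * 3^3 * 5^1*7^2*31^1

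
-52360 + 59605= 7245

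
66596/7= 66596/7 = 9513.71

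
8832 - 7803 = 1029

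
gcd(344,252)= 4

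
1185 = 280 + 905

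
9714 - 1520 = 8194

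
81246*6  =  487476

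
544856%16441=2303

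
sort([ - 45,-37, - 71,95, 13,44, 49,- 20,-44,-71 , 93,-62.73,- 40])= [-71 , - 71 , - 62.73 , - 45, - 44 , - 40,- 37, - 20, 13,44,49,93,  95 ] 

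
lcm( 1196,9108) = 118404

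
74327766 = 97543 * 762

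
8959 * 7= 62713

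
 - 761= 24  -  785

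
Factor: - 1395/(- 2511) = 5/9 =3^( - 2) * 5^1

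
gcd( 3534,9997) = 1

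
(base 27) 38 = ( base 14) 65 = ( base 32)2P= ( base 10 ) 89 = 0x59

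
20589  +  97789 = 118378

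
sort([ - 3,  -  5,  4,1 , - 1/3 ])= [ - 5, - 3, - 1/3,1,4 ] 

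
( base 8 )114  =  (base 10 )76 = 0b1001100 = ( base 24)34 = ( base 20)3G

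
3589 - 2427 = 1162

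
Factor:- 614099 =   -  19^1*32321^1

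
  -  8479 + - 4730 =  - 13209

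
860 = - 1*( - 860)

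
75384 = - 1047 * ( - 72)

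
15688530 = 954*16445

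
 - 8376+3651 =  - 4725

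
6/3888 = 1/648 = 0.00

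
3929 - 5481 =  - 1552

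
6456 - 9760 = -3304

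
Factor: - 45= - 3^2*5^1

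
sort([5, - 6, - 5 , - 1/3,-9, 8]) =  [ - 9,-6,-5 , - 1/3, 5, 8]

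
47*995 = 46765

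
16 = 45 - 29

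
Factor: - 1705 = -5^1*11^1*31^1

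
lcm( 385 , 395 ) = 30415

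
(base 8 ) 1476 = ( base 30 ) rk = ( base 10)830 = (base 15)3a5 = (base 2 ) 1100111110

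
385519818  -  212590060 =172929758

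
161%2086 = 161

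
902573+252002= 1154575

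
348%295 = 53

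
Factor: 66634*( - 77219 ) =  - 2^1*37^1*2087^1*33317^1=- 5145410846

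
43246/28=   1544 + 1/2 = 1544.50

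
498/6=83 = 83.00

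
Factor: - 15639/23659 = -3^1*13^1 * 59^(-1 ) = -39/59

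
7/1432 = 7/1432 = 0.00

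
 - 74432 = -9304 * 8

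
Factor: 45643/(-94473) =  - 3^( - 3)*13^1*3499^( - 1)*  3511^1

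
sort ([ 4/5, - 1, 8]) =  [ - 1,  4/5,8 ] 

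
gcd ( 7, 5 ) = 1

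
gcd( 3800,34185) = 5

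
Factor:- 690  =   - 2^1*3^1*5^1*23^1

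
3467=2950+517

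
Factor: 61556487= 3^1*23^1 *892123^1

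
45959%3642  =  2255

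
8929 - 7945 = 984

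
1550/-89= - 1550/89 =- 17.42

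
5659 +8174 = 13833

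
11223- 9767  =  1456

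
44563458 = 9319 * 4782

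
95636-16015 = 79621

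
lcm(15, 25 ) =75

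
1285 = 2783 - 1498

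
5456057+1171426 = 6627483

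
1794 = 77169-75375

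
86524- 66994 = 19530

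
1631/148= 1631/148 = 11.02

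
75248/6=37624/3 = 12541.33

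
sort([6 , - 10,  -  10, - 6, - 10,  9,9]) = [ - 10, - 10,  -  10, - 6,6,  9,9 ] 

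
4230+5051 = 9281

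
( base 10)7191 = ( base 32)70n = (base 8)16027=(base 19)10h9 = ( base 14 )2899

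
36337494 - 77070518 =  - 40733024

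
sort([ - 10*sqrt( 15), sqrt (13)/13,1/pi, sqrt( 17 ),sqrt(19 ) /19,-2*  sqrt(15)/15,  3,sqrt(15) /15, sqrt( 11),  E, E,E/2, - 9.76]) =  [ - 10 * sqrt( 15), -9.76,  -  2*sqrt( 15) /15, sqrt(19)/19, sqrt( 15)/15, sqrt( 13)/13, 1/pi,E/2, E,  E,3, sqrt( 11), sqrt(17) ]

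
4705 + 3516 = 8221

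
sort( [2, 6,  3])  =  [ 2, 3,  6] 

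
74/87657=74/87657 = 0.00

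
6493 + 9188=15681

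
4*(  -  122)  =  -488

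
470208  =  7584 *62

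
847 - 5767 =-4920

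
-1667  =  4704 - 6371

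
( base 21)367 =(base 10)1456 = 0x5b0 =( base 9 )1887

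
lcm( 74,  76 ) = 2812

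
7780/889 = 7780/889 = 8.75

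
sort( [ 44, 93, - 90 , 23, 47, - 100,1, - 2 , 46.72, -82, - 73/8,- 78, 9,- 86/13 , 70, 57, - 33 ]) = [-100, - 90, - 82,-78, - 33,-73/8,- 86/13,-2, 1, 9,23, 44,46.72, 47, 57, 70,93 ]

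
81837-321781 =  - 239944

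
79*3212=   253748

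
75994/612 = 37997/306 =124.17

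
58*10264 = 595312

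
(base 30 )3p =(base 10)115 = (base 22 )55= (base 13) 8b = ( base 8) 163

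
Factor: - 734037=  - 3^1*307^1 * 797^1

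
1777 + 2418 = 4195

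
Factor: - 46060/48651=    - 2^2*3^( - 1)*5^1 * 7^2*47^1*16217^( - 1)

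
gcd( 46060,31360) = 980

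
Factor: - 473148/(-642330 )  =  2^1*3^( - 1)*5^( - 1 ) *61^(-1)*337^1 = 674/915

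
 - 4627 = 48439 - 53066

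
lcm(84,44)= 924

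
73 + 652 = 725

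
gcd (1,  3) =1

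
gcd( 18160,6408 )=8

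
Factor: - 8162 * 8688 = -70911456=   - 2^5*3^1*7^1*11^1 *53^1*181^1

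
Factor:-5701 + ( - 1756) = -7457^1 = -7457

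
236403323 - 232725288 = 3678035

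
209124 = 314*666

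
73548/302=243 + 81/151 =243.54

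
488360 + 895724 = 1384084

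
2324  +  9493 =11817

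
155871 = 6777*23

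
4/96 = 1/24 = 0.04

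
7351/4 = 1837 + 3/4  =  1837.75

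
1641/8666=1641/8666 = 0.19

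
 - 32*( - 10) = 320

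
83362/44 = 1894 + 13/22=1894.59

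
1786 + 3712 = 5498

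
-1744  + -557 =  -  2301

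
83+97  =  180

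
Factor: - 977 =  - 977^1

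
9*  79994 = 719946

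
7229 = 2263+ 4966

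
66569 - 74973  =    -  8404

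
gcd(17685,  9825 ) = 1965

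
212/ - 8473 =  - 1 + 8261/8473=-0.03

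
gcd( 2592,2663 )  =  1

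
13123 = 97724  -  84601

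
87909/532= 165 + 129/532 = 165.24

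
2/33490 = 1/16745 = 0.00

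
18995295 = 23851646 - 4856351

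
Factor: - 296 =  -2^3*37^1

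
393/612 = 131/204 = 0.64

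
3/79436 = 3/79436 = 0.00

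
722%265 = 192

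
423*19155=8102565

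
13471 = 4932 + 8539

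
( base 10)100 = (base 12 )84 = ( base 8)144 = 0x64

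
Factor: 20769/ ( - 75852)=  - 2^( - 2)*3^( - 1 ) * 7^ ( - 1)*23^1= - 23/84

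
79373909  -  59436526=19937383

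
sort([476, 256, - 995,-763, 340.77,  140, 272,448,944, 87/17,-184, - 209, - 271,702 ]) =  [-995, - 763,-271, - 209, - 184, 87/17,140,256,272, 340.77,448,476,702,944 ]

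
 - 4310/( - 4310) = 1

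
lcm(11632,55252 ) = 221008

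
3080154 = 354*8701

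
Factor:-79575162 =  - 2^1*3^1  *  13262527^1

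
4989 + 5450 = 10439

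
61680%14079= 5364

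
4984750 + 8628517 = 13613267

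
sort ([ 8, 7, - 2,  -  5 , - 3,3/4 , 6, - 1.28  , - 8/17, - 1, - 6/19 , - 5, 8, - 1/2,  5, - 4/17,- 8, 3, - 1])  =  [ - 8 , - 5, - 5,  -  3, - 2 ,  -  1.28,- 1 ,-1, -1/2, - 8/17, - 6/19, - 4/17, 3/4,3,  5,6 , 7 , 8,8] 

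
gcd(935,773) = 1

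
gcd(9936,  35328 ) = 1104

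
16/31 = 16/31 = 0.52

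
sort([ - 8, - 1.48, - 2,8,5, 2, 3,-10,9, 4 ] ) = [ - 10, - 8, - 2, - 1.48, 2, 3, 4, 5 , 8, 9 ]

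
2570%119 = 71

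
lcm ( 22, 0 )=0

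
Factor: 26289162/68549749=2^1*3^2*433^1*1319^ (-1)*3373^1*51971^( - 1) 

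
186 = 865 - 679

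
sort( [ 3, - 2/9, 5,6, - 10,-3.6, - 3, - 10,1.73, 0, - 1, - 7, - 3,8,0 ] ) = [-10, - 10, - 7, - 3.6, - 3, - 3, - 1, - 2/9,0, 0,1.73,3,5 , 6,8 ]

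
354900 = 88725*4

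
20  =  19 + 1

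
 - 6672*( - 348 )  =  2321856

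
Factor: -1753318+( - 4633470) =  - 6386788  =  -  2^2*1596697^1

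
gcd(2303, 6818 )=7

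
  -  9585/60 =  - 639/4 =- 159.75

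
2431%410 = 381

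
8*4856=38848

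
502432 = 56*8972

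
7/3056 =7/3056  =  0.00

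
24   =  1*24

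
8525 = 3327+5198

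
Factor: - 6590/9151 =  - 2^1 * 5^1*659^1*9151^(-1) 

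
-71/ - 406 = 71/406=0.17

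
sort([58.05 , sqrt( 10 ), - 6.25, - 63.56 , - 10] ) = [  -  63.56,- 10, - 6.25,sqrt(10 ),58.05]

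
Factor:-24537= -3^1*8179^1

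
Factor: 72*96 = 6912 = 2^8*3^3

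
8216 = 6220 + 1996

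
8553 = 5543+3010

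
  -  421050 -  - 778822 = 357772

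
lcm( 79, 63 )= 4977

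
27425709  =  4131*6639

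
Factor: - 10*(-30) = 300 = 2^2*3^1*5^2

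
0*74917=0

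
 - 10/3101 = - 10/3101 = -0.00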